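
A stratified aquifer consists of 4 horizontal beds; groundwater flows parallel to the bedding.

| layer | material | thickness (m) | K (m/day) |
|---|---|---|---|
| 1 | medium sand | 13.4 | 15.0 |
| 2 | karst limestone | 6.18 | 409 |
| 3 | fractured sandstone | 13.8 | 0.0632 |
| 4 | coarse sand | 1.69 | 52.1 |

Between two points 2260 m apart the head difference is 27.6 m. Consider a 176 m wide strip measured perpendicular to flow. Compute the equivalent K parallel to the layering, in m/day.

80.3

Flow is parallel to layering, so each bed carries its own Darcy discharge and the transmissivities add.
Σ(K_i·b_i) = 15.0×13.4 + 409×6.18 + 0.0632×13.8 + 52.1×1.69 = 2818 m²/day.
Total thickness b = 35.07 m, so K_eq = Σ(K_i·b_i)/b = 80.34 m/day.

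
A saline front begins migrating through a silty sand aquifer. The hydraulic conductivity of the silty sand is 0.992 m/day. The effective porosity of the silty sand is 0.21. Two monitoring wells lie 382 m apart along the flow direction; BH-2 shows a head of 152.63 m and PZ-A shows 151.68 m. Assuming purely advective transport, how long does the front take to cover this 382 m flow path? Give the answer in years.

Hydraulic gradient i = (152.63 − 151.68) / 382 = 0.95 / 382 = 0.002487.
Darcy flux q = K · i = 0.9920 × 0.002487 = 0.002467 m/day.
Seepage velocity v = q / n_e = 0.002467 / 0.21 = 0.01175 m/day.
Travel time t = L / v = 382 / 0.01175 = 32517 days = 89.03 years.

89.0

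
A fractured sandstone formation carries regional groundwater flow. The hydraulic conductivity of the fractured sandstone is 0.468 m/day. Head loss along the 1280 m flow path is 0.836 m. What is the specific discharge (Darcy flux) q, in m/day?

0.000306

Hydraulic gradient i = Δh / L = 0.836 / 1280 = 0.0006531.
Specific discharge q = K · i = 0.4680 × 0.0006531 = 0.0003057 m/day.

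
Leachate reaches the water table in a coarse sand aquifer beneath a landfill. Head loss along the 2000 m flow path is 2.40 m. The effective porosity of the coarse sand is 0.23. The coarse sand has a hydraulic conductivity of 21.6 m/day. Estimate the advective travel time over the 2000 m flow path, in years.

48.6

Hydraulic gradient i = Δh / L = 2.40 / 2000 = 0.001200.
Darcy flux q = K · i = 21.60 × 0.001200 = 0.02592 m/day.
Seepage velocity v = q / n_e = 0.02592 / 0.23 = 0.1127 m/day.
Travel time t = L / v = 2000 / 0.1127 = 17747 days = 48.59 years.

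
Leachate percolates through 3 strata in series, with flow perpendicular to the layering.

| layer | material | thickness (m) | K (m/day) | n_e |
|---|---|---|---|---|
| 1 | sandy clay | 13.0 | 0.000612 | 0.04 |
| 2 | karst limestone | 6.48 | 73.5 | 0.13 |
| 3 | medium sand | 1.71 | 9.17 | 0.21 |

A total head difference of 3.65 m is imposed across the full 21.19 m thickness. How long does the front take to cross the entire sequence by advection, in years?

With flow normal to the layers, continuity requires the same specific discharge q through every layer.
Σ(b_i/K_i) = 13.0/0.000612 + 6.48/73.5 + 1.71/9.17 = 21242 d.
q = Δh / Σ(b_i/K_i) = 3.65 / 21242 = 0.0001718 m/day.
In each layer the seepage velocity is v_i = q/n_i, so the layer transit time is t_i = b_i·n_i / q:
  layer 1 (sandy clay): t_1 = 13.0 × 0.04 / 0.0001718 = 3026 d
  layer 2 (karst limestone): t_2 = 6.48 × 0.13 / 0.0001718 = 4903 d
  layer 3 (medium sand): t_3 = 1.71 × 0.21 / 0.0001718 = 2090 d
Total t = Σ t_i = 10019 days = 27.43 years.

27.4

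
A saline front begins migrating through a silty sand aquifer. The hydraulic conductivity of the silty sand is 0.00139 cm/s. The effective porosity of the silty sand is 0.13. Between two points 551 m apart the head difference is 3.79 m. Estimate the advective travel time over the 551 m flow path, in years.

Convert K: 0.00139 cm/s × 864 = 1.201 m/day.
Hydraulic gradient i = Δh / L = 3.79 / 551 = 0.006878.
Darcy flux q = K · i = 1.201 × 0.006878 = 0.008261 m/day.
Seepage velocity v = q / n_e = 0.008261 / 0.13 = 0.06354 m/day.
Travel time t = L / v = 551 / 0.06354 = 8671 days = 23.74 years.

23.7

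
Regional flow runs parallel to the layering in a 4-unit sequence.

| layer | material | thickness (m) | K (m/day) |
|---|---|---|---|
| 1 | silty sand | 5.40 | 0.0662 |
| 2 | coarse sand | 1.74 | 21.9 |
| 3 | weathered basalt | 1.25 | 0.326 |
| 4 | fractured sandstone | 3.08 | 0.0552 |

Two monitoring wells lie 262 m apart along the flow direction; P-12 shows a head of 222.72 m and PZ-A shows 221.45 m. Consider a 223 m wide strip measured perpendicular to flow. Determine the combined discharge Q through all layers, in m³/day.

42.2

Flow is parallel to layering, so each bed carries its own Darcy discharge and the transmissivities add.
Σ(K_i·b_i) = 0.0662×5.40 + 21.9×1.74 + 0.326×1.25 + 0.0552×3.08 = 39.04 m²/day.
Hydraulic gradient i = (222.72 − 221.45) / 262 = 1.27 / 262 = 0.004847.
Q = Σ(K_i·b_i) · W · i = 39.04 × 223 × 0.004847 = 42.20 m³/day.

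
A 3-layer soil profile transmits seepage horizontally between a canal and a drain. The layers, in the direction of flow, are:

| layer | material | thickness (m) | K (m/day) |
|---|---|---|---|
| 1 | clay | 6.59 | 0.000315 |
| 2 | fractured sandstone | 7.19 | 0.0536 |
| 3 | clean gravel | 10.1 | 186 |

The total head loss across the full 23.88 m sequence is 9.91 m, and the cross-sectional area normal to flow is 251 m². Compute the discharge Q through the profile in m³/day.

Flow is perpendicular to layering, so the layers act in series and the equivalent K is the thickness-weighted harmonic mean.
Total thickness L = 6.59 + 7.19 + 10.1 = 23.88 m.
Σ(b_i/K_i) = 6.59/0.000315 + 7.19/0.0536 + 10.1/186 = 21055 d.
K_eq = L / Σ(b_i/K_i) = 23.88 / 21055 = 0.001134 m/day.
Q = K_eq · A · (Δh/L) = 0.001134 × 251 × (9.91/23.88) = 0.1181 m³/day.

0.118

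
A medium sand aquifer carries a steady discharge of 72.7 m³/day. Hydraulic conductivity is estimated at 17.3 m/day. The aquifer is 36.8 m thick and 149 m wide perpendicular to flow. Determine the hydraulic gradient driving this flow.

Cross-sectional area A = 149 × 36.8 = 5483 m².
From Q = K·A·i, i = Q / (K·A) = 72.7 / (17.30 × 5483) = 0.0007664.

0.000766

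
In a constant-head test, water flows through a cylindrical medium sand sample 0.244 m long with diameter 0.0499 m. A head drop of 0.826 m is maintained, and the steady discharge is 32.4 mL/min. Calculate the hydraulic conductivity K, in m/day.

7.05

Cross-sectional area A = π·(d/2)² = π × (0.0499/2)² = 0.001956 m².
Convert discharge: 32.4 mL/min = 5.400e-07 m³/s.
Darcy's law rearranged: K = Q·L / (A·Δh) = 5.400e-07 × 0.244 / (0.001956 × 0.826) = 8.157e-05 m/s = 7.047 m/day.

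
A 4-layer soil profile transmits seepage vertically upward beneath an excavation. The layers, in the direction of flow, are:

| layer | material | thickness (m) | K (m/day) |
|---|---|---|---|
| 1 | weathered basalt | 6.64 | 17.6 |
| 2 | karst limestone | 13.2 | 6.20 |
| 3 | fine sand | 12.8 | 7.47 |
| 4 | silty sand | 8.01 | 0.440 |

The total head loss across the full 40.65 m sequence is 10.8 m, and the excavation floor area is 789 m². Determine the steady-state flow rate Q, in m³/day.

Flow is perpendicular to layering, so the layers act in series and the equivalent K is the thickness-weighted harmonic mean.
Total thickness L = 6.64 + 13.2 + 12.8 + 8.01 = 40.65 m.
Σ(b_i/K_i) = 6.64/17.6 + 13.2/6.20 + 12.8/7.47 + 8.01/0.440 = 22.42 d.
K_eq = L / Σ(b_i/K_i) = 40.65 / 22.42 = 1.813 m/day.
Q = K_eq · A · (Δh/L) = 1.813 × 789 × (10.8/40.65) = 380.0 m³/day.

380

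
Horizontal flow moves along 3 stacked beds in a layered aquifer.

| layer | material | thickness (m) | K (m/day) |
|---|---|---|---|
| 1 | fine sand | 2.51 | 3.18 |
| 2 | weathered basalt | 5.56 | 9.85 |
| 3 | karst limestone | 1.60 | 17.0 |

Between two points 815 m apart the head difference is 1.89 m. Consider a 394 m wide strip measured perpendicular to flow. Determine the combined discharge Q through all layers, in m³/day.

82.2

Flow is parallel to layering, so each bed carries its own Darcy discharge and the transmissivities add.
Σ(K_i·b_i) = 3.18×2.51 + 9.85×5.56 + 17.0×1.60 = 89.95 m²/day.
Hydraulic gradient i = Δh / L = 1.89 / 815 = 0.002319.
Q = Σ(K_i·b_i) · W · i = 89.95 × 394 × 0.002319 = 82.18 m³/day.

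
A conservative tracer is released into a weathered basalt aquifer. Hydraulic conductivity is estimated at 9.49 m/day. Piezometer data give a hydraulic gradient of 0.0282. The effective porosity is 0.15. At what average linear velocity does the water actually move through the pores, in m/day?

Hydraulic gradient i = 0.0282.
Darcy flux q = K · i = 9.490 × 0.02820 = 0.2676 m/day.
Seepage velocity v = q / n_e = 0.2676 / 0.15 = 1.784 m/day.

1.78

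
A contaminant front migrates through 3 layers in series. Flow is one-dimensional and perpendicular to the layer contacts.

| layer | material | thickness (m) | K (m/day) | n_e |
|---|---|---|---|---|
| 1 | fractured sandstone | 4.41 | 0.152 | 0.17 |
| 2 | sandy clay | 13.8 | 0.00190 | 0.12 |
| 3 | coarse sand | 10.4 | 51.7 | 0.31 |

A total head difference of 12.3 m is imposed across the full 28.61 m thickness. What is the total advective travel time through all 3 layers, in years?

With flow normal to the layers, continuity requires the same specific discharge q through every layer.
Σ(b_i/K_i) = 4.41/0.152 + 13.8/0.00190 + 10.4/51.7 = 7292 d.
q = Δh / Σ(b_i/K_i) = 12.3 / 7292 = 0.001687 m/day.
In each layer the seepage velocity is v_i = q/n_i, so the layer transit time is t_i = b_i·n_i / q:
  layer 1 (fractured sandstone): t_1 = 4.41 × 0.17 / 0.001687 = 444.5 d
  layer 2 (sandy clay): t_2 = 13.8 × 0.12 / 0.001687 = 981.8 d
  layer 3 (coarse sand): t_3 = 10.4 × 0.31 / 0.001687 = 1911 d
Total t = Σ t_i = 3338 days = 9.138 years.

9.14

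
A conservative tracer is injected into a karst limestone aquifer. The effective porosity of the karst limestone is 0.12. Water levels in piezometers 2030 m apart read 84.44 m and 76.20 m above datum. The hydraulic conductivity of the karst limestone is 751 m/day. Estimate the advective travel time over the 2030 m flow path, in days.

79.9

Hydraulic gradient i = (84.44 − 76.20) / 2030 = 8.24 / 2030 = 0.004059.
Darcy flux q = K · i = 751.0 × 0.004059 = 3.048 m/day.
Seepage velocity v = q / n_e = 3.048 / 0.12 = 25.40 m/day.
Travel time t = L / v = 2030 / 25.40 = 79.91 days.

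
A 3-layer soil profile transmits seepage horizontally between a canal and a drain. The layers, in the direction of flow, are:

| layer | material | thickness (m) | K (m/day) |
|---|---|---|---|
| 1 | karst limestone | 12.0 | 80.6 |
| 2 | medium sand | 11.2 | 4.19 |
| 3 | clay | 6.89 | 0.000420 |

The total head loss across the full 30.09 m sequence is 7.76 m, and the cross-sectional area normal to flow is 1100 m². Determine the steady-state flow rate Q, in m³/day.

0.520

Flow is perpendicular to layering, so the layers act in series and the equivalent K is the thickness-weighted harmonic mean.
Total thickness L = 12.0 + 11.2 + 6.89 = 30.09 m.
Σ(b_i/K_i) = 12.0/80.6 + 11.2/4.19 + 6.89/0.000420 = 16408 d.
K_eq = L / Σ(b_i/K_i) = 30.09 / 16408 = 0.001834 m/day.
Q = K_eq · A · (Δh/L) = 0.001834 × 1100 × (7.76/30.09) = 0.5202 m³/day.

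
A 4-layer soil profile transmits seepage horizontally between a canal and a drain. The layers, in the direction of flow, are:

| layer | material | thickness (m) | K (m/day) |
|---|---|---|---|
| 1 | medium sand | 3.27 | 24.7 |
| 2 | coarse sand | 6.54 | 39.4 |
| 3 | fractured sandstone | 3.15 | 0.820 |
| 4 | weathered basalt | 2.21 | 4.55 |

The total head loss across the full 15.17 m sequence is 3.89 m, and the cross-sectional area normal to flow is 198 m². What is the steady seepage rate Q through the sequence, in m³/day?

167

Flow is perpendicular to layering, so the layers act in series and the equivalent K is the thickness-weighted harmonic mean.
Total thickness L = 3.27 + 6.54 + 3.15 + 2.21 = 15.17 m.
Σ(b_i/K_i) = 3.27/24.7 + 6.54/39.4 + 3.15/0.820 + 2.21/4.55 = 4.626 d.
K_eq = L / Σ(b_i/K_i) = 15.17 / 4.626 = 3.280 m/day.
Q = K_eq · A · (Δh/L) = 3.280 × 198 × (3.89/15.17) = 166.5 m³/day.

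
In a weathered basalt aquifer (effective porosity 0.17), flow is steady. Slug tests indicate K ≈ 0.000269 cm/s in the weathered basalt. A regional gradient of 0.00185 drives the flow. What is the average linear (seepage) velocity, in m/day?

0.00253

Convert K: 0.000269 cm/s × 864 = 0.2324 m/day.
Hydraulic gradient i = 0.00185.
Darcy flux q = K · i = 0.2324 × 0.001850 = 0.0004300 m/day.
Seepage velocity v = q / n_e = 0.0004300 / 0.17 = 0.002529 m/day.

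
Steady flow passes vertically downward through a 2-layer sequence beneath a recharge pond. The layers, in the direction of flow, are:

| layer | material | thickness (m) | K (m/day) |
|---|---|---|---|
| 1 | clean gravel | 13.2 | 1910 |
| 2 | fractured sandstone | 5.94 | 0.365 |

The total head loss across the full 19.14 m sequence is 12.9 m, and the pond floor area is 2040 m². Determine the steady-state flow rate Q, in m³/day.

Flow is perpendicular to layering, so the layers act in series and the equivalent K is the thickness-weighted harmonic mean.
Total thickness L = 13.2 + 5.94 = 19.14 m.
Σ(b_i/K_i) = 13.2/1910 + 5.94/0.365 = 16.28 d.
K_eq = L / Σ(b_i/K_i) = 19.14 / 16.28 = 1.176 m/day.
Q = K_eq · A · (Δh/L) = 1.176 × 2040 × (12.9/19.14) = 1616 m³/day.

1620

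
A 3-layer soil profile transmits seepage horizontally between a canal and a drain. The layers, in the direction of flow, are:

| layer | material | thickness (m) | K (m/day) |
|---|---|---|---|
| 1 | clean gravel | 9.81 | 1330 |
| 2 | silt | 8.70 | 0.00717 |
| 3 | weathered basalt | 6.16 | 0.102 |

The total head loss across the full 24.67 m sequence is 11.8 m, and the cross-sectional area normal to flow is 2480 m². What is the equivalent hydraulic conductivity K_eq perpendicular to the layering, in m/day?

0.0194

Flow is perpendicular to layering, so the layers act in series and the equivalent K is the thickness-weighted harmonic mean.
Total thickness L = 9.81 + 8.70 + 6.16 = 24.67 m.
Σ(b_i/K_i) = 9.81/1330 + 8.70/0.00717 + 6.16/0.102 = 1274 d.
K_eq = L / Σ(b_i/K_i) = 24.67 / 1274 = 0.01937 m/day.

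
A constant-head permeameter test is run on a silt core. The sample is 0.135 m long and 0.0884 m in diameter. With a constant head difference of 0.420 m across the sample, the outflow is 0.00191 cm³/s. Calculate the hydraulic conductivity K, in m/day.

0.00864

Cross-sectional area A = π·(d/2)² = π × (0.0884/2)² = 0.006138 m².
Convert discharge: 0.00191 cm³/s = 1.910e-09 m³/s.
Darcy's law rearranged: K = Q·L / (A·Δh) = 1.910e-09 × 0.135 / (0.006138 × 0.420) = 1.000e-07 m/s = 0.008642 m/day.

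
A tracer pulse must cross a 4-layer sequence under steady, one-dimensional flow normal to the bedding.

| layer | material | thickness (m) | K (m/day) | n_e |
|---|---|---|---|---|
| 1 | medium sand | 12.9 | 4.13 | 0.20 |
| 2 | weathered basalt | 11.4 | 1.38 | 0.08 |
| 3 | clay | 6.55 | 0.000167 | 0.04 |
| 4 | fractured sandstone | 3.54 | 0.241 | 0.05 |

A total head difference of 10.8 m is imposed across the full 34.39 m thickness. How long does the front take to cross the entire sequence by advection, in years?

With flow normal to the layers, continuity requires the same specific discharge q through every layer.
Σ(b_i/K_i) = 12.9/4.13 + 11.4/1.38 + 6.55/0.000167 + 3.54/0.241 = 39248 d.
q = Δh / Σ(b_i/K_i) = 10.8 / 39248 = 0.0002752 m/day.
In each layer the seepage velocity is v_i = q/n_i, so the layer transit time is t_i = b_i·n_i / q:
  layer 1 (medium sand): t_1 = 12.9 × 0.20 / 0.0002752 = 9376 d
  layer 2 (weathered basalt): t_2 = 11.4 × 0.08 / 0.0002752 = 3314 d
  layer 3 (clay): t_3 = 6.55 × 0.04 / 0.0002752 = 952.1 d
  layer 4 (fractured sandstone): t_4 = 3.54 × 0.05 / 0.0002752 = 643.2 d
Total t = Σ t_i = 14285 days = 39.11 years.

39.1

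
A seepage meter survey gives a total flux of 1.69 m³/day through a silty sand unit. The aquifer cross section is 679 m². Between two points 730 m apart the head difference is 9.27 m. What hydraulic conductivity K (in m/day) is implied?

0.196

Hydraulic gradient i = Δh / L = 9.27 / 730 = 0.01270.
From Q = K·A·i, K = Q / (A·i) = 1.69 / (679.0 × 0.01270) = 0.1960 m/day.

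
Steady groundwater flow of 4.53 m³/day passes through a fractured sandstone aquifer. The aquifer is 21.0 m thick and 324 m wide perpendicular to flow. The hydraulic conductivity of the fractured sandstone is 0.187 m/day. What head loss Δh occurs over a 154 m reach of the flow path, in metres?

0.548

Cross-sectional area A = 324 × 21.0 = 6804 m².
From Q = K·A·i, i = Q / (K·A) = 4.53 / (0.1870 × 6804) = 0.003560.
Head loss Δh = i · L = 0.003560 × 154 = 0.5483 m.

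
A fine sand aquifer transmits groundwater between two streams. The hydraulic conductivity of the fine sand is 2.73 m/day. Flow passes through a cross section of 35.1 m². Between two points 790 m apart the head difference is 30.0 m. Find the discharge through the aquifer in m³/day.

Hydraulic gradient i = Δh / L = 30.0 / 790 = 0.03797.
Darcy's law: Q = K · A · i = 2.730 × 35.10 × 0.03797 = 3.639 m³/day.

3.64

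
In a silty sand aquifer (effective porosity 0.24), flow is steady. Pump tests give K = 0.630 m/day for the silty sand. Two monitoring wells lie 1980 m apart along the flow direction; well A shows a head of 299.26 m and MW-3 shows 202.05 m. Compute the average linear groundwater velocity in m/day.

0.129

Hydraulic gradient i = (299.26 − 202.05) / 1980 = 97.21 / 1980 = 0.04910.
Darcy flux q = K · i = 0.6300 × 0.04910 = 0.03093 m/day.
Seepage velocity v = q / n_e = 0.03093 / 0.24 = 0.1289 m/day.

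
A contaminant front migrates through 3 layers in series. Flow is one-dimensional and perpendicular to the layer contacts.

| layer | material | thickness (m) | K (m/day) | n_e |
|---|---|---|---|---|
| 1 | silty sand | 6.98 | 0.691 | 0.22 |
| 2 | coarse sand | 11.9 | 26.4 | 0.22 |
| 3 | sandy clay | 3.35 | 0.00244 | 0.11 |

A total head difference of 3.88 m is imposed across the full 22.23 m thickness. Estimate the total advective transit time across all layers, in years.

4.41

With flow normal to the layers, continuity requires the same specific discharge q through every layer.
Σ(b_i/K_i) = 6.98/0.691 + 11.9/26.4 + 3.35/0.00244 = 1384 d.
q = Δh / Σ(b_i/K_i) = 3.88 / 1384 = 0.002804 m/day.
In each layer the seepage velocity is v_i = q/n_i, so the layer transit time is t_i = b_i·n_i / q:
  layer 1 (silty sand): t_1 = 6.98 × 0.22 / 0.002804 = 547.6 d
  layer 2 (coarse sand): t_2 = 11.9 × 0.22 / 0.002804 = 933.5 d
  layer 3 (sandy clay): t_3 = 3.35 × 0.11 / 0.002804 = 131.4 d
Total t = Σ t_i = 1612 days = 4.415 years.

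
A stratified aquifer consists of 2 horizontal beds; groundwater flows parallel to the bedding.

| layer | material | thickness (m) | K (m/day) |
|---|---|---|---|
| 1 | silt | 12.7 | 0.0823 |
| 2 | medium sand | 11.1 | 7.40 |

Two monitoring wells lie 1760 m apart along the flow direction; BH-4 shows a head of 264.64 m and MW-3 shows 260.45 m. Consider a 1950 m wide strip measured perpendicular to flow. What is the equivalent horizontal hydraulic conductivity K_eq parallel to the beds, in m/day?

Flow is parallel to layering, so each bed carries its own Darcy discharge and the transmissivities add.
Σ(K_i·b_i) = 0.0823×12.7 + 7.40×11.1 = 83.19 m²/day.
Total thickness b = 23.80 m, so K_eq = Σ(K_i·b_i)/b = 3.495 m/day.

3.50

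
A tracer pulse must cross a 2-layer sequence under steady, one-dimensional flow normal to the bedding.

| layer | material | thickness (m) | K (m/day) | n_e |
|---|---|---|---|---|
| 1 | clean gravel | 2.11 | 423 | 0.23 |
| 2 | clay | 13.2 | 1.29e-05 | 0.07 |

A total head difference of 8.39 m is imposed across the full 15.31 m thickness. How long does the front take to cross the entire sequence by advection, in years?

With flow normal to the layers, continuity requires the same specific discharge q through every layer.
Σ(b_i/K_i) = 2.11/423 + 13.2/1.29e-05 = 1.023e+06 d.
q = Δh / Σ(b_i/K_i) = 8.39 / 1.023e+06 = 8.199e-06 m/day.
In each layer the seepage velocity is v_i = q/n_i, so the layer transit time is t_i = b_i·n_i / q:
  layer 1 (clean gravel): t_1 = 2.11 × 0.23 / 8.199e-06 = 59188 d
  layer 2 (clay): t_2 = 13.2 × 0.07 / 8.199e-06 = 1.127e+05 d
Total t = Σ t_i = 1.719e+05 days = 470.6 years.

471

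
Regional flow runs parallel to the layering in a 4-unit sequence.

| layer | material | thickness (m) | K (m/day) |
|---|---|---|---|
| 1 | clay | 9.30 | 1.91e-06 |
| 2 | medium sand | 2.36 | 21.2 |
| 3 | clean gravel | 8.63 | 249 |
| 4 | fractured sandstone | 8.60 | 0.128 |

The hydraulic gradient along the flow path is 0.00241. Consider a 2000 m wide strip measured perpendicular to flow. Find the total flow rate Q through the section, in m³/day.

Flow is parallel to layering, so each bed carries its own Darcy discharge and the transmissivities add.
Σ(K_i·b_i) = 1.91e-06×9.30 + 21.2×2.36 + 249×8.63 + 0.128×8.60 = 2200 m²/day.
Hydraulic gradient i = 0.00241.
Q = Σ(K_i·b_i) · W · i = 2200 × 2000 × 0.002410 = 10604 m³/day.

10600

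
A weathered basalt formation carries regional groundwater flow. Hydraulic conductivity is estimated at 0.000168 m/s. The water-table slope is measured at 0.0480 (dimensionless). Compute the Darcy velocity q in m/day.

0.697

Convert K: 0.000168 m/s × 86400 = 14.52 m/day.
Hydraulic gradient i = 0.0480.
Specific discharge q = K · i = 14.52 × 0.04800 = 0.6967 m/day.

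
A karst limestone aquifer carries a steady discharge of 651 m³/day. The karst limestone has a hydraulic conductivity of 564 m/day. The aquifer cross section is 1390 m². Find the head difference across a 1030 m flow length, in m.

From Q = K·A·i, i = Q / (K·A) = 651 / (564.0 × 1390) = 0.0008304.
Head loss Δh = i · L = 0.0008304 × 1030 = 0.8553 m.

0.855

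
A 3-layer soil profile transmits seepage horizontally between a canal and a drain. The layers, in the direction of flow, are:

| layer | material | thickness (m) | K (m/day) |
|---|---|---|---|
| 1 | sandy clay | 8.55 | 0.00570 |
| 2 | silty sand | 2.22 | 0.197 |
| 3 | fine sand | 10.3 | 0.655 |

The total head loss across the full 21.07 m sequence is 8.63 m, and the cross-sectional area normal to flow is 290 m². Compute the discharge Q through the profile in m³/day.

Flow is perpendicular to layering, so the layers act in series and the equivalent K is the thickness-weighted harmonic mean.
Total thickness L = 8.55 + 2.22 + 10.3 = 21.07 m.
Σ(b_i/K_i) = 8.55/0.00570 + 2.22/0.197 + 10.3/0.655 = 1527 d.
K_eq = L / Σ(b_i/K_i) = 21.07 / 1527 = 0.01380 m/day.
Q = K_eq · A · (Δh/L) = 0.01380 × 290 × (8.63/21.07) = 1.639 m³/day.

1.64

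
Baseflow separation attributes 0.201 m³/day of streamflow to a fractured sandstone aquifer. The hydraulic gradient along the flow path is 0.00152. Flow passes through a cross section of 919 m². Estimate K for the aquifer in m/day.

Hydraulic gradient i = 0.00152.
From Q = K·A·i, K = Q / (A·i) = 0.201 / (919.0 × 0.001520) = 0.1439 m/day.

0.144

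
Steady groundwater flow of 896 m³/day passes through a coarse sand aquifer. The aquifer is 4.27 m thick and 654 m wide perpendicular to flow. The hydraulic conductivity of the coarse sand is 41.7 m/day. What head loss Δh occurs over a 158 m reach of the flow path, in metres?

1.22

Cross-sectional area A = 654 × 4.27 = 2793 m².
From Q = K·A·i, i = Q / (K·A) = 896 / (41.70 × 2793) = 0.007694.
Head loss Δh = i · L = 0.007694 × 158 = 1.216 m.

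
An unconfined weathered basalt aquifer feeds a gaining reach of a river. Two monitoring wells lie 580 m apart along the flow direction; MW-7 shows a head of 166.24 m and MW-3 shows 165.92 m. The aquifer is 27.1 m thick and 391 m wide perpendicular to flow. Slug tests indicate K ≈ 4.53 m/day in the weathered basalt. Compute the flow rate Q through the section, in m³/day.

Cross-sectional area A = 391 × 27.1 = 10596 m².
Hydraulic gradient i = (166.24 − 165.92) / 580 = 0.32 / 580 = 0.0005517.
Darcy's law: Q = K · A · i = 4.530 × 10596 × 0.0005517 = 26.48 m³/day.

26.5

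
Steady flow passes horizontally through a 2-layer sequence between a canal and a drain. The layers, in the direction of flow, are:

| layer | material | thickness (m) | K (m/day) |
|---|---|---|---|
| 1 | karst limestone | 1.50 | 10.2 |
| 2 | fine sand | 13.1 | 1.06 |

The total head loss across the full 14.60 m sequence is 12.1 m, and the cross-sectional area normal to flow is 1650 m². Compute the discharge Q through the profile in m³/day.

Flow is perpendicular to layering, so the layers act in series and the equivalent K is the thickness-weighted harmonic mean.
Total thickness L = 1.50 + 13.1 = 14.60 m.
Σ(b_i/K_i) = 1.50/10.2 + 13.1/1.06 = 12.51 d.
K_eq = L / Σ(b_i/K_i) = 14.60 / 12.51 = 1.167 m/day.
Q = K_eq · A · (Δh/L) = 1.167 × 1650 × (12.1/14.60) = 1596 m³/day.

1600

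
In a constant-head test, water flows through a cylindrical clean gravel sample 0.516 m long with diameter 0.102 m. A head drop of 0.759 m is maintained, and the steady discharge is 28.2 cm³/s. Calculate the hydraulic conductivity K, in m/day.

203

Cross-sectional area A = π·(d/2)² = π × (0.102/2)² = 0.008171 m².
Convert discharge: 28.2 cm³/s = 2.820e-05 m³/s.
Darcy's law rearranged: K = Q·L / (A·Δh) = 2.820e-05 × 0.516 / (0.008171 × 0.759) = 0.002346 m/s = 202.7 m/day.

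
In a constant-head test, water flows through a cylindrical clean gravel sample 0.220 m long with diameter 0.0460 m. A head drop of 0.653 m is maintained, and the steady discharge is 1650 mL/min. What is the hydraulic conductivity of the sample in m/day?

Cross-sectional area A = π·(d/2)² = π × (0.0460/2)² = 0.001662 m².
Convert discharge: 1650 mL/min = 2.750e-05 m³/s.
Darcy's law rearranged: K = Q·L / (A·Δh) = 2.750e-05 × 0.220 / (0.001662 × 0.653) = 0.005575 m/s = 481.7 m/day.

482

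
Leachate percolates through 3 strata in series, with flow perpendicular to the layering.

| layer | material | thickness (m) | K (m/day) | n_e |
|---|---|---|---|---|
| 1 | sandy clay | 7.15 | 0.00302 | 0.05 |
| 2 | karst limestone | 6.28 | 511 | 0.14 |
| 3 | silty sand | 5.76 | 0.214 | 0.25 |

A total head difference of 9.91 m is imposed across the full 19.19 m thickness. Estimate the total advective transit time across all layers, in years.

With flow normal to the layers, continuity requires the same specific discharge q through every layer.
Σ(b_i/K_i) = 7.15/0.00302 + 6.28/511 + 5.76/0.214 = 2394 d.
q = Δh / Σ(b_i/K_i) = 9.91 / 2394 = 0.004139 m/day.
In each layer the seepage velocity is v_i = q/n_i, so the layer transit time is t_i = b_i·n_i / q:
  layer 1 (sandy clay): t_1 = 7.15 × 0.05 / 0.004139 = 86.38 d
  layer 2 (karst limestone): t_2 = 6.28 × 0.14 / 0.004139 = 212.4 d
  layer 3 (silty sand): t_3 = 5.76 × 0.25 / 0.004139 = 347.9 d
Total t = Σ t_i = 646.8 days = 1.771 years.

1.77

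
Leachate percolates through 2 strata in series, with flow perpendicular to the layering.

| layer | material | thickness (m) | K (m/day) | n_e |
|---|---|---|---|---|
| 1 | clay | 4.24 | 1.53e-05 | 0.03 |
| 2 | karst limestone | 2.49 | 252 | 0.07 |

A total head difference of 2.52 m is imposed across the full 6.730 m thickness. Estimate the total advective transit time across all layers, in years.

90.8

With flow normal to the layers, continuity requires the same specific discharge q through every layer.
Σ(b_i/K_i) = 4.24/1.53e-05 + 2.49/252 = 2.771e+05 d.
q = Δh / Σ(b_i/K_i) = 2.52 / 2.771e+05 = 9.093e-06 m/day.
In each layer the seepage velocity is v_i = q/n_i, so the layer transit time is t_i = b_i·n_i / q:
  layer 1 (clay): t_1 = 4.24 × 0.03 / 9.093e-06 = 13988 d
  layer 2 (karst limestone): t_2 = 2.49 × 0.07 / 9.093e-06 = 19168 d
Total t = Σ t_i = 33156 days = 90.78 years.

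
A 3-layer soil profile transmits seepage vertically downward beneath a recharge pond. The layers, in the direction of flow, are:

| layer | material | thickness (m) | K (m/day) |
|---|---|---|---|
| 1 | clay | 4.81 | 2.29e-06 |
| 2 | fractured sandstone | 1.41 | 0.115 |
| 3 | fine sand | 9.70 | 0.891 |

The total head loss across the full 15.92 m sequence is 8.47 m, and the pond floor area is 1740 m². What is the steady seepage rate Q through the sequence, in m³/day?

0.00702

Flow is perpendicular to layering, so the layers act in series and the equivalent K is the thickness-weighted harmonic mean.
Total thickness L = 4.81 + 1.41 + 9.70 = 15.92 m.
Σ(b_i/K_i) = 4.81/2.29e-06 + 1.41/0.115 + 9.70/0.891 = 2.100e+06 d.
K_eq = L / Σ(b_i/K_i) = 15.92 / 2.100e+06 = 7.579e-06 m/day.
Q = K_eq · A · (Δh/L) = 7.579e-06 × 1740 × (8.47/15.92) = 0.007016 m³/day.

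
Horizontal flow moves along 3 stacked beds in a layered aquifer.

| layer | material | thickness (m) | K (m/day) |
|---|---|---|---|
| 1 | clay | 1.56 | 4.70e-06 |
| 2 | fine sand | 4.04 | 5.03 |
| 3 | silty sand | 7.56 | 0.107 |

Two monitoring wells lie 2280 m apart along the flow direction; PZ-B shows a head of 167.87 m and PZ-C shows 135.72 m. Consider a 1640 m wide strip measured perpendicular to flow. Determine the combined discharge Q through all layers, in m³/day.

489

Flow is parallel to layering, so each bed carries its own Darcy discharge and the transmissivities add.
Σ(K_i·b_i) = 4.70e-06×1.56 + 5.03×4.04 + 0.107×7.56 = 21.13 m²/day.
Hydraulic gradient i = (167.87 − 135.72) / 2280 = 32.15 / 2280 = 0.01410.
Q = Σ(K_i·b_i) · W · i = 21.13 × 1640 × 0.01410 = 488.6 m³/day.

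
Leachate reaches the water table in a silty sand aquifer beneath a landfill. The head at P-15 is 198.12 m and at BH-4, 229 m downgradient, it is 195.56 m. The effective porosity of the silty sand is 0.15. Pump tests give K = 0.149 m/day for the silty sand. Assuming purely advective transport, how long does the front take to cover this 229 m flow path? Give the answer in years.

56.5

Hydraulic gradient i = (198.12 − 195.56) / 229 = 2.56 / 229 = 0.01118.
Darcy flux q = K · i = 0.1490 × 0.01118 = 0.001666 m/day.
Seepage velocity v = q / n_e = 0.001666 / 0.15 = 0.01110 m/day.
Travel time t = L / v = 229 / 0.01110 = 20622 days = 56.46 years.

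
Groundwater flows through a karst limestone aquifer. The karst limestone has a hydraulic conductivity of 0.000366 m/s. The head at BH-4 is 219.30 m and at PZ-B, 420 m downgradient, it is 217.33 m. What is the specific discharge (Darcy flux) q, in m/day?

Convert K: 0.000366 m/s × 86400 = 31.62 m/day.
Hydraulic gradient i = (219.30 − 217.33) / 420 = 1.97 / 420 = 0.004690.
Specific discharge q = K · i = 31.62 × 0.004690 = 0.1483 m/day.

0.148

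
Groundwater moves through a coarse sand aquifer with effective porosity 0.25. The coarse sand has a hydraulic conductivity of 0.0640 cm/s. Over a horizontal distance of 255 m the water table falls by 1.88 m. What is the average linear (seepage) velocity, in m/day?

Convert K: 0.0640 cm/s × 864 = 55.30 m/day.
Hydraulic gradient i = Δh / L = 1.88 / 255 = 0.007373.
Darcy flux q = K · i = 55.30 × 0.007373 = 0.4077 m/day.
Seepage velocity v = q / n_e = 0.4077 / 0.25 = 1.631 m/day.

1.63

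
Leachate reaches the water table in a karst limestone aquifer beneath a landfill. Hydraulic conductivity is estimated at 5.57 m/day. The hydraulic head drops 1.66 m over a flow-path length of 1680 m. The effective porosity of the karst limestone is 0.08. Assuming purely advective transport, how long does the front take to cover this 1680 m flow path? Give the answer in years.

66.9

Hydraulic gradient i = Δh / L = 1.66 / 1680 = 0.0009881.
Darcy flux q = K · i = 5.570 × 0.0009881 = 0.005504 m/day.
Seepage velocity v = q / n_e = 0.005504 / 0.08 = 0.06880 m/day.
Travel time t = L / v = 1680 / 0.06880 = 24420 days = 66.86 years.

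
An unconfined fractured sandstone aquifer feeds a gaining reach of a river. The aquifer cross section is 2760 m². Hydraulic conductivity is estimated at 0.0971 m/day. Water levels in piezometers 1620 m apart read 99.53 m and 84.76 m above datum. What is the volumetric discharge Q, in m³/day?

Hydraulic gradient i = (99.53 − 84.76) / 1620 = 14.77 / 1620 = 0.009117.
Darcy's law: Q = K · A · i = 0.09710 × 2760 × 0.009117 = 2.443 m³/day.

2.44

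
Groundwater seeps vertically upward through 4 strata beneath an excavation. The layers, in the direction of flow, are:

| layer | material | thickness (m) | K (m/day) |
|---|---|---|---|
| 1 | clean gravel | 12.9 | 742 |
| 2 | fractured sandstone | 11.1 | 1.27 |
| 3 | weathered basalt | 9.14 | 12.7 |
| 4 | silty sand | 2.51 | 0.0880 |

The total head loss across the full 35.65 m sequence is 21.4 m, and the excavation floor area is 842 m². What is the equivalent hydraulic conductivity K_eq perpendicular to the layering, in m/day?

0.938

Flow is perpendicular to layering, so the layers act in series and the equivalent K is the thickness-weighted harmonic mean.
Total thickness L = 12.9 + 11.1 + 9.14 + 2.51 = 35.65 m.
Σ(b_i/K_i) = 12.9/742 + 11.1/1.27 + 9.14/12.7 + 2.51/0.0880 = 38.00 d.
K_eq = L / Σ(b_i/K_i) = 35.65 / 38.00 = 0.9382 m/day.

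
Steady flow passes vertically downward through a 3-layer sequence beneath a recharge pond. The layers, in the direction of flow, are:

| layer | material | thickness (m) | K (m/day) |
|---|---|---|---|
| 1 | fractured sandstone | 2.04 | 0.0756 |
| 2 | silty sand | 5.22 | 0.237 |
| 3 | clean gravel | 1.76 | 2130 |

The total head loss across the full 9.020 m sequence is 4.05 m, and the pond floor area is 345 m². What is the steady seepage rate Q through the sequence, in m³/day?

28.5

Flow is perpendicular to layering, so the layers act in series and the equivalent K is the thickness-weighted harmonic mean.
Total thickness L = 2.04 + 5.22 + 1.76 = 9.020 m.
Σ(b_i/K_i) = 2.04/0.0756 + 5.22/0.237 + 1.76/2130 = 49.01 d.
K_eq = L / Σ(b_i/K_i) = 9.020 / 49.01 = 0.1840 m/day.
Q = K_eq · A · (Δh/L) = 0.1840 × 345 × (4.05/9.020) = 28.51 m³/day.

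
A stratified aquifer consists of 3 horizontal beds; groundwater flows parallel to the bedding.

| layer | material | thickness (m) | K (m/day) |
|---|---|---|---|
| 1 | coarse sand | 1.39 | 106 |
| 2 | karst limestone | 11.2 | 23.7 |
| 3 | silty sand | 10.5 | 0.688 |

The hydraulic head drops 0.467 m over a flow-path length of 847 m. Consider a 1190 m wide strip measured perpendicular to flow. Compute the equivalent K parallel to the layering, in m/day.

18.2

Flow is parallel to layering, so each bed carries its own Darcy discharge and the transmissivities add.
Σ(K_i·b_i) = 106×1.39 + 23.7×11.2 + 0.688×10.5 = 420.0 m²/day.
Total thickness b = 23.09 m, so K_eq = Σ(K_i·b_i)/b = 18.19 m/day.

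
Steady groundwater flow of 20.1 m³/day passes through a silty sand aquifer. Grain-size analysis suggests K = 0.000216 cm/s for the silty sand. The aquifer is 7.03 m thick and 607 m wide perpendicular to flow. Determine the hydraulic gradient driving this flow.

Convert K: 0.000216 cm/s × 864 = 0.1866 m/day.
Cross-sectional area A = 607 × 7.03 = 4267 m².
From Q = K·A·i, i = Q / (K·A) = 20.1 / (0.1866 × 4267) = 0.02524.

0.0252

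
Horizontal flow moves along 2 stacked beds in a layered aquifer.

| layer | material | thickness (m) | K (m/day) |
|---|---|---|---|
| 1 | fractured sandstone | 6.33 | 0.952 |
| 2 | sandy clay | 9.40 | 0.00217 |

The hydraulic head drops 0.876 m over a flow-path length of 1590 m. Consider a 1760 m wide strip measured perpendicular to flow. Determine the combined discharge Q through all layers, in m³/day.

5.86

Flow is parallel to layering, so each bed carries its own Darcy discharge and the transmissivities add.
Σ(K_i·b_i) = 0.952×6.33 + 0.00217×9.40 = 6.047 m²/day.
Hydraulic gradient i = Δh / L = 0.876 / 1590 = 0.0005509.
Q = Σ(K_i·b_i) · W · i = 6.047 × 1760 × 0.0005509 = 5.863 m³/day.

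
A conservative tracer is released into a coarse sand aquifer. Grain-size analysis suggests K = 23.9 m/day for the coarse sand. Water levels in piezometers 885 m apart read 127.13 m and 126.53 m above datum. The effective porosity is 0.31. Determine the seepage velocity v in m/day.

Hydraulic gradient i = (127.13 − 126.53) / 885 = 0.6 / 885 = 0.0006780.
Darcy flux q = K · i = 23.90 × 0.0006780 = 0.01620 m/day.
Seepage velocity v = q / n_e = 0.01620 / 0.31 = 0.05227 m/day.

0.0523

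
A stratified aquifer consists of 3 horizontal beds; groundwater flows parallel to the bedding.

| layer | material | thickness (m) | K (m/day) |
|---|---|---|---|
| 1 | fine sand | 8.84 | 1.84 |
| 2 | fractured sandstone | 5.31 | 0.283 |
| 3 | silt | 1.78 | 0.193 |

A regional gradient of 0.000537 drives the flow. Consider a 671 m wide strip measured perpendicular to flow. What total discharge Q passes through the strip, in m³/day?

Flow is parallel to layering, so each bed carries its own Darcy discharge and the transmissivities add.
Σ(K_i·b_i) = 1.84×8.84 + 0.283×5.31 + 0.193×1.78 = 18.11 m²/day.
Hydraulic gradient i = 0.000537.
Q = Σ(K_i·b_i) · W · i = 18.11 × 671 × 0.0005370 = 6.526 m³/day.

6.53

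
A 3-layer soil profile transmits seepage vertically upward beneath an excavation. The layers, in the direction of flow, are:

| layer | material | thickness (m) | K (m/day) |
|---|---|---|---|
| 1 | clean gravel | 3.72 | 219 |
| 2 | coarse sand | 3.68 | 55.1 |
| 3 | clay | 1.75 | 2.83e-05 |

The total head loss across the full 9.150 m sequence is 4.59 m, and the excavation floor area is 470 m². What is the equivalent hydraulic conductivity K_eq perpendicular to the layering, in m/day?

Flow is perpendicular to layering, so the layers act in series and the equivalent K is the thickness-weighted harmonic mean.
Total thickness L = 3.72 + 3.68 + 1.75 = 9.150 m.
Σ(b_i/K_i) = 3.72/219 + 3.68/55.1 + 1.75/2.83e-05 = 61838 d.
K_eq = L / Σ(b_i/K_i) = 9.150 / 61838 = 0.0001480 m/day.

0.000148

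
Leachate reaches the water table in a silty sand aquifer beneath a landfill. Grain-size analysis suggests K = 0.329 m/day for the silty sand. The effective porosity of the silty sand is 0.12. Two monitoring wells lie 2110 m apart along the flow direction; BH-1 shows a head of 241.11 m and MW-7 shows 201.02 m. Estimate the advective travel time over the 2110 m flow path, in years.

111

Hydraulic gradient i = (241.11 − 201.02) / 2110 = 40.09 / 2110 = 0.01900.
Darcy flux q = K · i = 0.3290 × 0.01900 = 0.006251 m/day.
Seepage velocity v = q / n_e = 0.006251 / 0.12 = 0.05209 m/day.
Travel time t = L / v = 2110 / 0.05209 = 40506 days = 110.9 years.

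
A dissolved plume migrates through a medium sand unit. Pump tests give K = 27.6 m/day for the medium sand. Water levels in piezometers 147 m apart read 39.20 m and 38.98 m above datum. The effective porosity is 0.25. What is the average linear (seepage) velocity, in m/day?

Hydraulic gradient i = (39.20 − 38.98) / 147 = 0.22 / 147 = 0.001497.
Darcy flux q = K · i = 27.60 × 0.001497 = 0.04131 m/day.
Seepage velocity v = q / n_e = 0.04131 / 0.25 = 0.1652 m/day.

0.165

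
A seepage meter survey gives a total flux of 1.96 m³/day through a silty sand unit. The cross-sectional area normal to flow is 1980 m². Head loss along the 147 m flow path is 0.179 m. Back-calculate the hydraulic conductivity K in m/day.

0.813

Hydraulic gradient i = Δh / L = 0.179 / 147 = 0.001218.
From Q = K·A·i, K = Q / (A·i) = 1.96 / (1980 × 0.001218) = 0.8129 m/day.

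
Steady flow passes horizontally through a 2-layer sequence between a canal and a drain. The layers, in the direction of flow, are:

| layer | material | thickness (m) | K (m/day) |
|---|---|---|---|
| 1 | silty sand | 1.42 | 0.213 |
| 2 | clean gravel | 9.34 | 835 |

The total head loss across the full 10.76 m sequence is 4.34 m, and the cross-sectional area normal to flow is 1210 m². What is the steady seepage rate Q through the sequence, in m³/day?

Flow is perpendicular to layering, so the layers act in series and the equivalent K is the thickness-weighted harmonic mean.
Total thickness L = 1.42 + 9.34 = 10.76 m.
Σ(b_i/K_i) = 1.42/0.213 + 9.34/835 = 6.678 d.
K_eq = L / Σ(b_i/K_i) = 10.76 / 6.678 = 1.611 m/day.
Q = K_eq · A · (Δh/L) = 1.611 × 1210 × (4.34/10.76) = 786.4 m³/day.

786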